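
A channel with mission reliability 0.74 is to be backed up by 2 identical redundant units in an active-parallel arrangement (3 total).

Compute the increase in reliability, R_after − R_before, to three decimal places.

R_before = 0.74
R_after = 1 − (1 − 0.74)^3 = 0.982
ΔR = 0.982 − 0.74 = 0.242

0.242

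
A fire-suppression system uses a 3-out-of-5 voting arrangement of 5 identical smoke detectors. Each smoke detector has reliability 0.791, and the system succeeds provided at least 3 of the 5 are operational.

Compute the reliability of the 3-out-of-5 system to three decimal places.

0.935

R = Σ_{i=3}^{5} C(5,i) p^i (1−p)^{5−i} with p = 0.791
C(5,3)·0.791^3·0.209^2 = 0.21618
C(5,4)·0.791^4·0.209^1 = 0.40909
C(5,5)·0.791^5·0.209^0 = 0.30966
Sum = 0.935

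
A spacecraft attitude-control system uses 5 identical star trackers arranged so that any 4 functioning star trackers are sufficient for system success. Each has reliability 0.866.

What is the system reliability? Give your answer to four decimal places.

R = Σ_{i=4}^{5} C(5,i) p^i (1−p)^{5−i} with p = 0.866
C(5,4)·0.866^4·0.134^1 = 0.376831
C(5,5)·0.866^5·0.134^0 = 0.487068
Sum = 0.8639

0.8639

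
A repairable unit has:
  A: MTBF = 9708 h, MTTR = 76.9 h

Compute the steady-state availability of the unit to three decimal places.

0.992

A(A) = MTBF/(MTBF+MTTR) = 9708/(9708+76.9) = 0.992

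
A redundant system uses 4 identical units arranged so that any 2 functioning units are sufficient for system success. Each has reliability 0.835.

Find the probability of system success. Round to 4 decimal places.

0.9843

R = Σ_{i=2}^{4} C(4,i) p^i (1−p)^{4−i} with p = 0.835
C(4,2)·0.835^2·0.165^2 = 0.113892
C(4,3)·0.835^3·0.165^1 = 0.384241
C(4,4)·0.835^4·0.165^0 = 0.486123
Sum = 0.9843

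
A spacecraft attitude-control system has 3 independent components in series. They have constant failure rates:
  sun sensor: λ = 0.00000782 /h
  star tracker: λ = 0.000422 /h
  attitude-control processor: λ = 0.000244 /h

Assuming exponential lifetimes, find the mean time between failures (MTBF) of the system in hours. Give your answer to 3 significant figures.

1480

Series of exponential components: λ_sys = Σ λ_i
λ_sys = 0.00000782 + 0.000422 + 0.000244 = 6.7382e-04 /h
MTBF = 1 / λ_sys = 1480 h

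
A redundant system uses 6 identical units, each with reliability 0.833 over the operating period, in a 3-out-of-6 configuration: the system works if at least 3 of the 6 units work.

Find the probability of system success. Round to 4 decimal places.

R = Σ_{i=3}^{6} C(6,i) p^i (1−p)^{6−i} with p = 0.833
C(6,3)·0.833^3·0.167^3 = 0.053841
C(6,4)·0.833^4·0.167^2 = 0.201421
C(6,5)·0.833^5·0.167^1 = 0.401877
C(6,6)·0.833^6·0.167^0 = 0.334095
Sum = 0.9912

0.9912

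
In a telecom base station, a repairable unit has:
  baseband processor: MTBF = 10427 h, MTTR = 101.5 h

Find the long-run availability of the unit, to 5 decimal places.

A(baseband processor) = MTBF/(MTBF+MTTR) = 10427/(10427+101.5) = 0.99036

0.99036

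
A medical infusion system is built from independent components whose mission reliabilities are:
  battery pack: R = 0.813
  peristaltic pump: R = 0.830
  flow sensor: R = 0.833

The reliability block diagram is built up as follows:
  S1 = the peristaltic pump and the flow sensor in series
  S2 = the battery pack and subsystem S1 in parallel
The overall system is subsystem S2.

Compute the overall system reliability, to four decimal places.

Series (peristaltic pump and flow sensor): 0.830000 × 0.833000 = 0.691390
Parallel (battery pack and [0.691390]): 1 − (1 − 0.813000)(1 − 0.691390) = 0.9423

0.9423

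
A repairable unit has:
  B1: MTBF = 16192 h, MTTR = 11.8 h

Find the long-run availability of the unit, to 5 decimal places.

0.99927

A(B1) = MTBF/(MTBF+MTTR) = 16192/(16192+11.8) = 0.99927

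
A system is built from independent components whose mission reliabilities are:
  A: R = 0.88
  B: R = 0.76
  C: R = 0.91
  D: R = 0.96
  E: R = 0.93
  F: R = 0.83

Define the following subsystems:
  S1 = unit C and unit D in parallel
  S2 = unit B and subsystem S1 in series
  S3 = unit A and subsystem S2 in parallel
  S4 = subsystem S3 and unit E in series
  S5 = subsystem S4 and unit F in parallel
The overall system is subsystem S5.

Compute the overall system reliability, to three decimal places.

Parallel (C and D): 1 − (1 − 0.91000)(1 − 0.96000) = 0.99640
Series (B and [0.99640]): 0.76000 × 0.99640 = 0.75726
Parallel (A and [0.75726]): 1 − (1 − 0.88000)(1 − 0.75726) = 0.97087
Series ([0.97087] and E): 0.97087 × 0.93000 = 0.90291
Parallel ([0.90291] and F): 1 − (1 − 0.90291)(1 − 0.83000) = 0.983

0.983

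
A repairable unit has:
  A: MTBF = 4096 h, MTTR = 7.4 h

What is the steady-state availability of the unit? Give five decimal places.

0.99820

A(A) = MTBF/(MTBF+MTTR) = 4096/(4096+7.4) = 0.99820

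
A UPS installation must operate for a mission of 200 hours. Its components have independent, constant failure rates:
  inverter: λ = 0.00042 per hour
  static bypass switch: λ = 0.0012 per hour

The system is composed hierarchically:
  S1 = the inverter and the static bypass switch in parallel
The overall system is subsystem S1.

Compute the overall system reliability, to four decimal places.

R(inverter) = exp(−0.00042 × 200) = 0.919431
R(static bypass switch) = exp(−0.0012 × 200) = 0.786628
Parallel (inverter and static bypass switch): 1 − (1 − 0.919431)(1 − 0.786628) = 0.9828

0.9828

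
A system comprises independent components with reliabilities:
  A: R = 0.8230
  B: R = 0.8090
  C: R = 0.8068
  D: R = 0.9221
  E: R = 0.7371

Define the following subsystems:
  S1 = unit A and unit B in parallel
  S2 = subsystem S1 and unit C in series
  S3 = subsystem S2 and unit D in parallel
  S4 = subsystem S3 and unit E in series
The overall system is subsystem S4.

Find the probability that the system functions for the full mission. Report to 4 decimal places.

Parallel (A and B): 1 − (1 − 0.823000)(1 − 0.809000) = 0.966193
Series ([0.966193] and C): 0.966193 × 0.806800 = 0.779525
Parallel ([0.779525] and D): 1 − (1 − 0.779525)(1 − 0.922100) = 0.982825
Series ([0.982825] and E): 0.982825 × 0.737100 = 0.7244

0.7244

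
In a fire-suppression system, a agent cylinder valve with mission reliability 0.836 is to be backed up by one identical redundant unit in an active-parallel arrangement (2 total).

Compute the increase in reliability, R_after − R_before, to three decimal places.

R_before = 0.836
R_after = 1 − (1 − 0.836)^2 = 0.973
ΔR = 0.973 − 0.836 = 0.137

0.137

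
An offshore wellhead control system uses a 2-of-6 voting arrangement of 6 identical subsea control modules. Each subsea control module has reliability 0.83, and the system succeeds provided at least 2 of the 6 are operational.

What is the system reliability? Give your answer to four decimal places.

0.9993

R = Σ_{i=2}^{6} C(6,i) p^i (1−p)^{6−i} with p = 0.83
C(6,2)·0.83^2·0.17^4 = 0.008631
C(6,3)·0.83^3·0.17^3 = 0.056184
C(6,4)·0.83^4·0.17^2 = 0.205732
C(6,5)·0.83^5·0.17^1 = 0.401782
C(6,6)·0.83^6·0.17^0 = 0.326940
Sum = 0.9993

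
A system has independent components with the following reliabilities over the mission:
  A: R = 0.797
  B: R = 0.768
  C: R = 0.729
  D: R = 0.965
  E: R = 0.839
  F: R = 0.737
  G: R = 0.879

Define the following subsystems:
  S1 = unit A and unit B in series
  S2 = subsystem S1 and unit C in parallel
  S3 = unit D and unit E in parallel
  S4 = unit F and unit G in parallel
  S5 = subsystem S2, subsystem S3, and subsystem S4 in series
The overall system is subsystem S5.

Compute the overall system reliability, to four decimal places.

0.8615

Series (A and B): 0.797000 × 0.768000 = 0.612096
Parallel ([0.612096] and C): 1 − (1 − 0.612096)(1 − 0.729000) = 0.894878
Parallel (D and E): 1 − (1 − 0.965000)(1 − 0.839000) = 0.994365
Parallel (F and G): 1 − (1 − 0.737000)(1 − 0.879000) = 0.968177
Series ([0.894878], [0.994365], and [0.968177]): 0.894878 × 0.994365 × 0.968177 = 0.8615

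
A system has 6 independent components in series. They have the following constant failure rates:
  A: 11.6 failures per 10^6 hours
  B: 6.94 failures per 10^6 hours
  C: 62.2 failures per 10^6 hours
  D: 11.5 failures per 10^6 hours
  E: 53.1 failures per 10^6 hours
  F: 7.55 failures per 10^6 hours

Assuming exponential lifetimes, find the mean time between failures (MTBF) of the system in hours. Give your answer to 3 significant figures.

6540

Series of exponential components: λ_sys = Σ λ_i
λ_sys = 0.0000116 + 0.00000694 + 0.0000622 + 0.0000115 + 0.0000531 + 0.00000755 = 1.5289e-04 /h
MTBF = 1 / λ_sys = 6540 h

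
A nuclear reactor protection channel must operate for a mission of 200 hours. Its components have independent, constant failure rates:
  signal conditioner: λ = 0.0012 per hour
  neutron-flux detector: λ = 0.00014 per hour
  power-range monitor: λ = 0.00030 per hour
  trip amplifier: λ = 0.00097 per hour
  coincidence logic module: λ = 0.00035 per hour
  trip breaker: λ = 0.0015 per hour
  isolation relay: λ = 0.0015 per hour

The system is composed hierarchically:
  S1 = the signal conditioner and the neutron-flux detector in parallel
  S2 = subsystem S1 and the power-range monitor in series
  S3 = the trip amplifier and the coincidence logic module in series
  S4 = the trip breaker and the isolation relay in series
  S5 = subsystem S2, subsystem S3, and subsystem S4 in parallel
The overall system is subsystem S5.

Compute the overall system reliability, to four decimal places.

0.9933

R(signal conditioner) = exp(−0.0012 × 200) = 0.786628
R(neutron-flux detector) = exp(−0.00014 × 200) = 0.972388
R(power-range monitor) = exp(−0.00030 × 200) = 0.941765
R(trip amplifier) = exp(−0.00097 × 200) = 0.823658
R(coincidence logic module) = exp(−0.00035 × 200) = 0.932394
R(trip breaker) = exp(−0.0015 × 200) = 0.740818
R(isolation relay) = exp(−0.0015 × 200) = 0.740818
Parallel (signal conditioner and neutron-flux detector): 1 − (1 − 0.786628)(1 − 0.972388) = 0.994108
Series ([0.994108] and power-range monitor): 0.994108 × 0.941765 = 0.936216
Series (trip amplifier and coincidence logic module): 0.823658 × 0.932394 = 0.767974
Series (trip breaker and isolation relay): 0.740818 × 0.740818 = 0.548811
Parallel ([0.936216], [0.767974], and [0.548811]): 1 − (1 − 0.936216)(1 − 0.767974)(1 − 0.548811) = 0.9933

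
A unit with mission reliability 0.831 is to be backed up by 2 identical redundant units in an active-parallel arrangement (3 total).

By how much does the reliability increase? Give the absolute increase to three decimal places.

0.164

R_before = 0.831
R_after = 1 − (1 − 0.831)^3 = 0.995
ΔR = 0.995 − 0.831 = 0.164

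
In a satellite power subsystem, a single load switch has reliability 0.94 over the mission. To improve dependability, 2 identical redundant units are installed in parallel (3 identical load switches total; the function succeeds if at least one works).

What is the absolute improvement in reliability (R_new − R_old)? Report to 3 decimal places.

R_before = 0.94
R_after = 1 − (1 − 0.94)^3 = 1.000
ΔR = 1.000 − 0.94 = 0.060

0.060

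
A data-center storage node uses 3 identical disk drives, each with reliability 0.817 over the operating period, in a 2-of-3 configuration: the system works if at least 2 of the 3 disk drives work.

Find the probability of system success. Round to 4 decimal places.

R = Σ_{i=2}^{3} C(3,i) p^i (1−p)^{3−i} with p = 0.817
C(3,2)·0.817^2·0.183^1 = 0.366451
C(3,3)·0.817^3·0.183^0 = 0.545339
Sum = 0.9118

0.9118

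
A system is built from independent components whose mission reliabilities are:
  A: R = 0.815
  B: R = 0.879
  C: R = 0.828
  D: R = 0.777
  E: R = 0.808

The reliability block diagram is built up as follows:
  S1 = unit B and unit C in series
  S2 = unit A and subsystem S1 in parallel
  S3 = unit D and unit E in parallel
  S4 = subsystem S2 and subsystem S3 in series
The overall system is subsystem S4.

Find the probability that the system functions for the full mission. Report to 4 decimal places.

0.9090

Series (B and C): 0.879000 × 0.828000 = 0.727812
Parallel (A and [0.727812]): 1 − (1 − 0.815000)(1 − 0.727812) = 0.949645
Parallel (D and E): 1 − (1 − 0.777000)(1 − 0.808000) = 0.957184
Series ([0.949645] and [0.957184]): 0.949645 × 0.957184 = 0.9090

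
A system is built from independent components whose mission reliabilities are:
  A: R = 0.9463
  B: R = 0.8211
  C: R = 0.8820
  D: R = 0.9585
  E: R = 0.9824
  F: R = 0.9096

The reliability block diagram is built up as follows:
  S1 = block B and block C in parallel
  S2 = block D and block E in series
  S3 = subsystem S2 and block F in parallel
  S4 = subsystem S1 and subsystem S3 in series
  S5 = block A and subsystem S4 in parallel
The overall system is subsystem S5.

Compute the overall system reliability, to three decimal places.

Parallel (B and C): 1 − (1 − 0.82110)(1 − 0.88200) = 0.97889
Series (D and E): 0.95850 × 0.98240 = 0.94163
Parallel ([0.94163] and F): 1 − (1 − 0.94163)(1 − 0.90960) = 0.99472
Series ([0.97889] and [0.99472]): 0.97889 × 0.99472 = 0.97372
Parallel (A and [0.97372]): 1 − (1 − 0.94630)(1 − 0.97372) = 0.999

0.999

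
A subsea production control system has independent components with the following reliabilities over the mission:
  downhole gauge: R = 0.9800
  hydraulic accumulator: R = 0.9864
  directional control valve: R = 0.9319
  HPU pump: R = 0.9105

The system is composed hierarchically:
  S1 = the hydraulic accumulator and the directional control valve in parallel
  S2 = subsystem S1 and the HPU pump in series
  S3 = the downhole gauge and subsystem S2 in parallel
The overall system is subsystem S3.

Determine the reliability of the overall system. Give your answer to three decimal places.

0.998

Parallel (hydraulic accumulator and directional control valve): 1 − (1 − 0.98640)(1 − 0.93190) = 0.99907
Series ([0.99907] and HPU pump): 0.99907 × 0.91050 = 0.90965
Parallel (downhole gauge and [0.90965]): 1 − (1 − 0.98000)(1 − 0.90965) = 0.998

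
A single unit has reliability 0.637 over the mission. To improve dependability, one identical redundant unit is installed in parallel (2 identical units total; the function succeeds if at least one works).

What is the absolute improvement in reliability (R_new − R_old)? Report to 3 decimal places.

0.231

R_before = 0.637
R_after = 1 − (1 − 0.637)^2 = 0.868
ΔR = 0.868 − 0.637 = 0.231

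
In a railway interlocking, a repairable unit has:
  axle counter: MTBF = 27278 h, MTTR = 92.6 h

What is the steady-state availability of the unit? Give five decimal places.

0.99662

A(axle counter) = MTBF/(MTBF+MTTR) = 27278/(27278+92.6) = 0.99662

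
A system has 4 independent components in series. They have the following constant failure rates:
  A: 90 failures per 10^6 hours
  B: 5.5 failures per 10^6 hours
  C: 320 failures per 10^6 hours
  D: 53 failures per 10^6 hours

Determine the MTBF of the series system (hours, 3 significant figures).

2130

Series of exponential components: λ_sys = Σ λ_i
λ_sys = 0.000090 + 0.0000055 + 0.00032 + 0.000053 = 4.6850e-04 /h
MTBF = 1 / λ_sys = 2130 h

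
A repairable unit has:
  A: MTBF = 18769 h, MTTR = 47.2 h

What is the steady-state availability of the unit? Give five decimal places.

A(A) = MTBF/(MTBF+MTTR) = 18769/(18769+47.2) = 0.99749

0.99749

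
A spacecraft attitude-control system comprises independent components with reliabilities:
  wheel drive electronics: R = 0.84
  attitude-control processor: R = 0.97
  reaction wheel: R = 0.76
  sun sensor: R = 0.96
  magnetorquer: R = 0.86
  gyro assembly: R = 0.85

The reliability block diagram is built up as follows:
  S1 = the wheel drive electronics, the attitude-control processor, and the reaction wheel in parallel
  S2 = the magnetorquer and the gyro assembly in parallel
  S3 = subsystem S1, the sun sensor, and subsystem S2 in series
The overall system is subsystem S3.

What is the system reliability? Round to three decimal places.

Parallel (wheel drive electronics, attitude-control processor, and reaction wheel): 1 − (1 − 0.84000)(1 − 0.97000)(1 − 0.76000) = 0.99885
Parallel (magnetorquer and gyro assembly): 1 − (1 − 0.86000)(1 − 0.85000) = 0.97900
Series ([0.99885], sun sensor, and [0.97900]): 0.99885 × 0.96000 × 0.97900 = 0.939

0.939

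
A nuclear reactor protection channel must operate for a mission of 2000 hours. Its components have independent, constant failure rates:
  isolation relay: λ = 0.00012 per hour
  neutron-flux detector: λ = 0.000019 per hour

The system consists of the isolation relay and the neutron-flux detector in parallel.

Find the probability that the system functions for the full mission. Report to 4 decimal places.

R(isolation relay) = exp(−0.00012 × 2000) = 0.786628
R(neutron-flux detector) = exp(−0.000019 × 2000) = 0.962713
Parallel (isolation relay and neutron-flux detector): 1 − (1 − 0.786628)(1 − 0.962713) = 0.9920

0.9920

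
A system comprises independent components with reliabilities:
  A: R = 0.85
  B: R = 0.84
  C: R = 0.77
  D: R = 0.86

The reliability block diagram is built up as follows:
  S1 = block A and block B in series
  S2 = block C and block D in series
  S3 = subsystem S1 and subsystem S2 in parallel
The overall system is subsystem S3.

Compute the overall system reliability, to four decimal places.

Series (A and B): 0.850000 × 0.840000 = 0.714000
Series (C and D): 0.770000 × 0.860000 = 0.662200
Parallel ([0.714000] and [0.662200]): 1 − (1 − 0.714000)(1 − 0.662200) = 0.9034

0.9034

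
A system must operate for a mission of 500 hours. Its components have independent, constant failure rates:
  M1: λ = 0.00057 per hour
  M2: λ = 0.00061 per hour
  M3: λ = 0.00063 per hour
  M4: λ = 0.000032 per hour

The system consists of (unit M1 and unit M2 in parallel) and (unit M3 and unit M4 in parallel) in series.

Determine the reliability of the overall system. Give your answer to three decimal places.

0.931

R(M1) = exp(−0.00057 × 500) = 0.75201
R(M2) = exp(−0.00061 × 500) = 0.73712
R(M3) = exp(−0.00063 × 500) = 0.72979
R(M4) = exp(−0.000032 × 500) = 0.98413
Parallel (M1 and M2): 1 − (1 − 0.75201)(1 − 0.73712) = 0.93481
Parallel (M3 and M4): 1 − (1 − 0.72979)(1 − 0.98413) = 0.99571
Series ([0.93481] and [0.99571]): 0.93481 × 0.99571 = 0.931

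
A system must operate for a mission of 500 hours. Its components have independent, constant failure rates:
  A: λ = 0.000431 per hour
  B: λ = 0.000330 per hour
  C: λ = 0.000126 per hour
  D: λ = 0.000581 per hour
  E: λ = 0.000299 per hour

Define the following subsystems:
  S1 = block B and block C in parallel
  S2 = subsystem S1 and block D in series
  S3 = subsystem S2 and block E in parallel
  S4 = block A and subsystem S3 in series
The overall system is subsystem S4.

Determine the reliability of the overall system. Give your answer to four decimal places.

0.7771

R(A) = exp(−0.000431 × 500) = 0.806138
R(B) = exp(−0.000330 × 500) = 0.847894
R(C) = exp(−0.000126 × 500) = 0.938943
R(D) = exp(−0.000581 × 500) = 0.747890
R(E) = exp(−0.000299 × 500) = 0.861138
Parallel (B and C): 1 − (1 − 0.847894)(1 − 0.938943) = 0.990713
Series ([0.990713] and D): 0.990713 × 0.747890 = 0.740944
Parallel ([0.740944] and E): 1 − (1 − 0.740944)(1 − 0.861138) = 0.964027
Series (A and [0.964027]): 0.806138 × 0.964027 = 0.7771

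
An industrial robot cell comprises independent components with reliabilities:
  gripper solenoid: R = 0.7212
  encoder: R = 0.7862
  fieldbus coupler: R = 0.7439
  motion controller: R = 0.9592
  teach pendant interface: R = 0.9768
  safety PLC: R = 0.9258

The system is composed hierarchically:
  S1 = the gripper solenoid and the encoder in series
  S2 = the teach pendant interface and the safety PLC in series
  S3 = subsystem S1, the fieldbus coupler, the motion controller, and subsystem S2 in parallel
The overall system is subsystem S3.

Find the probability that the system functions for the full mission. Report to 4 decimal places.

0.9996

Series (gripper solenoid and encoder): 0.721200 × 0.786200 = 0.567007
Series (teach pendant interface and safety PLC): 0.976800 × 0.925800 = 0.904321
Parallel ([0.567007], fieldbus coupler, motion controller, and [0.904321]): 1 − (1 − 0.567007)(1 − 0.743900)(1 − 0.959200)(1 − 0.904321) = 0.9996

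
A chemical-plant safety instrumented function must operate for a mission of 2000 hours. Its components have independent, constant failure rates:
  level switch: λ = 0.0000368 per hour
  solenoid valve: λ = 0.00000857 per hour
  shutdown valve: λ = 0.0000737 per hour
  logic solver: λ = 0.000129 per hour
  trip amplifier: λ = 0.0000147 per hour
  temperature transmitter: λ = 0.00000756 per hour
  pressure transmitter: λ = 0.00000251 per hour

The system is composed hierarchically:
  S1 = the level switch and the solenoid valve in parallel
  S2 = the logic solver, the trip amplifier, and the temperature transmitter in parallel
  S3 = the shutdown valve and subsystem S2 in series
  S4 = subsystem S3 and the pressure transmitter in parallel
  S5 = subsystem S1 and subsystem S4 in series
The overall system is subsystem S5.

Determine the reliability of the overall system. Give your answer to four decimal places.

0.9981

R(level switch) = exp(−0.0000368 × 2000) = 0.929043
R(solenoid valve) = exp(−0.00000857 × 2000) = 0.983006
R(shutdown valve) = exp(−0.0000737 × 2000) = 0.862949
R(logic solver) = exp(−0.000129 × 2000) = 0.772595
R(trip amplifier) = exp(−0.0000147 × 2000) = 0.971028
R(temperature transmitter) = exp(−0.00000756 × 2000) = 0.984994
R(pressure transmitter) = exp(−0.00000251 × 2000) = 0.994993
Parallel (level switch and solenoid valve): 1 − (1 − 0.929043)(1 − 0.983006) = 0.998794
Parallel (logic solver, trip amplifier, and temperature transmitter): 1 − (1 − 0.772595)(1 − 0.971028)(1 − 0.984994) = 0.999901
Series (shutdown valve and [0.999901]): 0.862949 × 0.999901 = 0.862864
Parallel ([0.862864] and pressure transmitter): 1 − (1 − 0.862864)(1 − 0.994993) = 0.999313
Series ([0.998794] and [0.999313]): 0.998794 × 0.999313 = 0.9981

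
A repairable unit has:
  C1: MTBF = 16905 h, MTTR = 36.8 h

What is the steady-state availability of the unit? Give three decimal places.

0.998

A(C1) = MTBF/(MTBF+MTTR) = 16905/(16905+36.8) = 0.998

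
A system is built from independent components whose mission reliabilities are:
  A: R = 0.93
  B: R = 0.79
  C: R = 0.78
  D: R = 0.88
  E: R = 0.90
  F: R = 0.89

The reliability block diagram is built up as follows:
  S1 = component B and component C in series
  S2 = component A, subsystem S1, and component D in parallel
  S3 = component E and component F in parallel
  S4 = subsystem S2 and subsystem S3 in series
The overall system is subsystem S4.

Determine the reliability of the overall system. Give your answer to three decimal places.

Series (B and C): 0.79000 × 0.78000 = 0.61620
Parallel (A, [0.61620], and D): 1 − (1 − 0.93000)(1 − 0.61620)(1 − 0.88000) = 0.99678
Parallel (E and F): 1 − (1 − 0.90000)(1 − 0.89000) = 0.98900
Series ([0.99678] and [0.98900]): 0.99678 × 0.98900 = 0.986

0.986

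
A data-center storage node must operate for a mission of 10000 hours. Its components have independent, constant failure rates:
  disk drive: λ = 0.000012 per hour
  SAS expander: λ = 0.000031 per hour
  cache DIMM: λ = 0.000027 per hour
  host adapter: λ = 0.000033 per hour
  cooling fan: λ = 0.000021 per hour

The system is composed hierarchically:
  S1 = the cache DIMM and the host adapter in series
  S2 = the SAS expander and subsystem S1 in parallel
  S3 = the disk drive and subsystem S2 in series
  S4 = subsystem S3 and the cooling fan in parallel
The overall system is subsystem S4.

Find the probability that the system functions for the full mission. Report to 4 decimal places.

R(disk drive) = exp(−0.000012 × 10000) = 0.886920
R(SAS expander) = exp(−0.000031 × 10000) = 0.733447
R(cache DIMM) = exp(−0.000027 × 10000) = 0.763379
R(host adapter) = exp(−0.000033 × 10000) = 0.718924
R(cooling fan) = exp(−0.000021 × 10000) = 0.810584
Series (cache DIMM and host adapter): 0.763379 × 0.718924 = 0.548811
Parallel (SAS expander and [0.548811]): 1 − (1 − 0.733447)(1 − 0.548811) = 0.879734
Series (disk drive and [0.879734]): 0.886920 × 0.879734 = 0.780254
Parallel ([0.780254] and cooling fan): 1 − (1 − 0.780254)(1 − 0.810584) = 0.9584

0.9584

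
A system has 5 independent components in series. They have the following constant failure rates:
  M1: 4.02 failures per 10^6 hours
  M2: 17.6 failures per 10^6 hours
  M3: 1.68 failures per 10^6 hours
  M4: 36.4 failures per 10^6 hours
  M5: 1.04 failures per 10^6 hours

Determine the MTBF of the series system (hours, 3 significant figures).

Series of exponential components: λ_sys = Σ λ_i
λ_sys = 0.00000402 + 0.0000176 + 0.00000168 + 0.0000364 + 0.00000104 = 6.0740e-05 /h
MTBF = 1 / λ_sys = 16500 h

16500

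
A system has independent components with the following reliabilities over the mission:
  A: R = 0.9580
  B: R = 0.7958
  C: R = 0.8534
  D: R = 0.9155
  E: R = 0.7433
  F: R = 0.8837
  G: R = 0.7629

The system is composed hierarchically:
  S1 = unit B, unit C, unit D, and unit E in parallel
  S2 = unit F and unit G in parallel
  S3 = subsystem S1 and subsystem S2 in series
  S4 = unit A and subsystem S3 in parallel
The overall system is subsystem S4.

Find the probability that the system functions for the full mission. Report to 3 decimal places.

Parallel (B, C, D, and E): 1 − (1 − 0.79580)(1 − 0.85340)(1 − 0.91550)(1 − 0.74330) = 0.99935
Parallel (F and G): 1 − (1 − 0.88370)(1 − 0.76290) = 0.97243
Series ([0.99935] and [0.97243]): 0.99935 × 0.97243 = 0.97180
Parallel (A and [0.97180]): 1 − (1 − 0.95800)(1 − 0.97180) = 0.999

0.999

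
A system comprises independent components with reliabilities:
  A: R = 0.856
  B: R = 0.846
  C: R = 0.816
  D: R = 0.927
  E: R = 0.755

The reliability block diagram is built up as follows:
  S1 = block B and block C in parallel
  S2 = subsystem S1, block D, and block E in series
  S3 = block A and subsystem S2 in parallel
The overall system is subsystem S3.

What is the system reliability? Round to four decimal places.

Parallel (B and C): 1 − (1 − 0.846000)(1 − 0.816000) = 0.971664
Series ([0.971664], D, and E): 0.971664 × 0.927000 × 0.755000 = 0.680053
Parallel (A and [0.680053]): 1 − (1 − 0.856000)(1 − 0.680053) = 0.9539

0.9539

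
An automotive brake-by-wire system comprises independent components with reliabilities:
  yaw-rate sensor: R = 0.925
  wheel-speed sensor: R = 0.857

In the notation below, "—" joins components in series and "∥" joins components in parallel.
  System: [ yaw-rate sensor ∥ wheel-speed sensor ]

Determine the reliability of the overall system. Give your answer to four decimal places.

Parallel (yaw-rate sensor and wheel-speed sensor): 1 − (1 − 0.925000)(1 − 0.857000) = 0.9893

0.9893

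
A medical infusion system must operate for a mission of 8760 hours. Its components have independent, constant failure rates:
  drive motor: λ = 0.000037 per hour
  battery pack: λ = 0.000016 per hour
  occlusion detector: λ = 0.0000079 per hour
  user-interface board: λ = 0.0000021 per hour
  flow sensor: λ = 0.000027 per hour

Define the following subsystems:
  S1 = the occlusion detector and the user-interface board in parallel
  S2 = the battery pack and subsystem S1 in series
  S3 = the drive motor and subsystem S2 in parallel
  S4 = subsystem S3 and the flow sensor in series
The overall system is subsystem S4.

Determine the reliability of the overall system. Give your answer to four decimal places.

R(drive motor) = exp(−0.000037 × 8760) = 0.723163
R(battery pack) = exp(−0.000016 × 8760) = 0.869219
R(occlusion detector) = exp(−0.0000079 × 8760) = 0.933136
R(user-interface board) = exp(−0.0000021 × 8760) = 0.981772
R(flow sensor) = exp(−0.000027 × 8760) = 0.789370
Parallel (occlusion detector and user-interface board): 1 − (1 − 0.933136)(1 − 0.981772) = 0.998781
Series (battery pack and [0.998781]): 0.869219 × 0.998781 = 0.868159
Parallel (drive motor and [0.868159]): 1 − (1 − 0.723163)(1 − 0.868159) = 0.963502
Series ([0.963502] and flow sensor): 0.963502 × 0.789370 = 0.7606

0.7606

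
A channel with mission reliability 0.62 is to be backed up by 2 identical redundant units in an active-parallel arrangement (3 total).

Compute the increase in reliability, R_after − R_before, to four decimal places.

0.3251

R_before = 0.62
R_after = 1 − (1 − 0.62)^3 = 0.9451
ΔR = 0.9451 − 0.62 = 0.3251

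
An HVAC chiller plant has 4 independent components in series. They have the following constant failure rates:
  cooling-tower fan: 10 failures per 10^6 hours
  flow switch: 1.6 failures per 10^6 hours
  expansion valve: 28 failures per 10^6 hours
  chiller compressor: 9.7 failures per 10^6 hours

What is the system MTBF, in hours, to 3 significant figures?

Series of exponential components: λ_sys = Σ λ_i
λ_sys = 0.000010 + 0.0000016 + 0.000028 + 0.0000097 = 4.9300e-05 /h
MTBF = 1 / λ_sys = 20300 h

20300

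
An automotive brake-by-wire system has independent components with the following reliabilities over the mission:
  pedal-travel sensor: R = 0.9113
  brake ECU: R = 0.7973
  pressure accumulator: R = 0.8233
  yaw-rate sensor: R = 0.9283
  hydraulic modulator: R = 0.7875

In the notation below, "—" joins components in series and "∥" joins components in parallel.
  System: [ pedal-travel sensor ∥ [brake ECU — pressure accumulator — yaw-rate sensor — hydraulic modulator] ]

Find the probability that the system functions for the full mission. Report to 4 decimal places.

Series (brake ECU, pressure accumulator, yaw-rate sensor, and hydraulic modulator): 0.797300 × 0.823300 × 0.928300 × 0.787500 = 0.479865
Parallel (pedal-travel sensor and [0.479865]): 1 − (1 − 0.911300)(1 − 0.479865) = 0.9539

0.9539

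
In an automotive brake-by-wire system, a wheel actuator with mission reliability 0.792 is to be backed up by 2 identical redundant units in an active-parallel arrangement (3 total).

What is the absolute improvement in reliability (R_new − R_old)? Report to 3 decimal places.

0.199

R_before = 0.792
R_after = 1 − (1 − 0.792)^3 = 0.991
ΔR = 0.991 − 0.792 = 0.199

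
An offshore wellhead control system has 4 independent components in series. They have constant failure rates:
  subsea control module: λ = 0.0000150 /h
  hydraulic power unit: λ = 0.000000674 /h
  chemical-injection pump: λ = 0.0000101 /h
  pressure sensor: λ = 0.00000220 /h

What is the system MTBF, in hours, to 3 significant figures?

35700

Series of exponential components: λ_sys = Σ λ_i
λ_sys = 0.0000150 + 0.000000674 + 0.0000101 + 0.00000220 = 2.7974e-05 /h
MTBF = 1 / λ_sys = 35700 h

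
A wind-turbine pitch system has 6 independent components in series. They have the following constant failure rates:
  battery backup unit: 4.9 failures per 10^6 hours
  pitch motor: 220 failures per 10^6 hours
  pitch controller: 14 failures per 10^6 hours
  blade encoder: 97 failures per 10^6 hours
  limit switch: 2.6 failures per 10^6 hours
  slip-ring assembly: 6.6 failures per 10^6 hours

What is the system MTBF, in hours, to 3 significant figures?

2900

Series of exponential components: λ_sys = Σ λ_i
λ_sys = 0.0000049 + 0.00022 + 0.000014 + 0.000097 + 0.0000026 + 0.0000066 = 3.4510e-04 /h
MTBF = 1 / λ_sys = 2900 h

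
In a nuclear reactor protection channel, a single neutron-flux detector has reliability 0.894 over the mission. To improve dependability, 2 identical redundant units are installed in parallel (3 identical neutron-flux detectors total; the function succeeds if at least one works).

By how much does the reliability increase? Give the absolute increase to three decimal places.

R_before = 0.894
R_after = 1 − (1 − 0.894)^3 = 0.999
ΔR = 0.999 − 0.894 = 0.105

0.105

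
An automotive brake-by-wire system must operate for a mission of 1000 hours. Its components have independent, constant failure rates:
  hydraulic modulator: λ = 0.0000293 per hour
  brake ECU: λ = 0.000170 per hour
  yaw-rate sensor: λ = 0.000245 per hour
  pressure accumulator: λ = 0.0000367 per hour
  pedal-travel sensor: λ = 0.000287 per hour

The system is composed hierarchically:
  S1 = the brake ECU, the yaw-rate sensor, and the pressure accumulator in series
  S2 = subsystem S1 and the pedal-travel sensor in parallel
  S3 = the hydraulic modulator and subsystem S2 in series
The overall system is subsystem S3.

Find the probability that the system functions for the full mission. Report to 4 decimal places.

0.8831

R(hydraulic modulator) = exp(−0.0000293 × 1000) = 0.971125
R(brake ECU) = exp(−0.000170 × 1000) = 0.843665
R(yaw-rate sensor) = exp(−0.000245 × 1000) = 0.782705
R(pressure accumulator) = exp(−0.0000367 × 1000) = 0.963965
R(pedal-travel sensor) = exp(−0.000287 × 1000) = 0.750512
Series (brake ECU, yaw-rate sensor, and pressure accumulator): 0.843665 × 0.782705 × 0.963965 = 0.636545
Parallel ([0.636545] and pedal-travel sensor): 1 − (1 − 0.636545)(1 − 0.750512) = 0.909322
Series (hydraulic modulator and [0.909322]): 0.971125 × 0.909322 = 0.8831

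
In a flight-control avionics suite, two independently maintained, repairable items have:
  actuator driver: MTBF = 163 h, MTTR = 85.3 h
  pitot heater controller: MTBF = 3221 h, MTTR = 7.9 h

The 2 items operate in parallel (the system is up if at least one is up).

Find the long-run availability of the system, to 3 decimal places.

0.999

A(actuator driver) = MTBF/(MTBF+MTTR) = 163/(163+85.3) = 0.656464
A(pitot heater controller) = MTBF/(MTBF+MTTR) = 3221/(3221+7.9) = 0.997553
Parallel availability: 1 − (1 − 0.656464)(1 − 0.997553) = 0.999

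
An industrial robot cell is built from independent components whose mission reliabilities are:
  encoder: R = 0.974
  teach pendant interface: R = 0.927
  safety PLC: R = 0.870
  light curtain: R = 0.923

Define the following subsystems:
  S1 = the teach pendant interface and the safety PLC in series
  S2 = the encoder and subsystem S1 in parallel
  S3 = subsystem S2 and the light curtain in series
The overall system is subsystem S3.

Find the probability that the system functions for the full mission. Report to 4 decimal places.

Series (teach pendant interface and safety PLC): 0.927000 × 0.870000 = 0.806490
Parallel (encoder and [0.806490]): 1 − (1 − 0.974000)(1 − 0.806490) = 0.994969
Series ([0.994969] and light curtain): 0.994969 × 0.923000 = 0.9184

0.9184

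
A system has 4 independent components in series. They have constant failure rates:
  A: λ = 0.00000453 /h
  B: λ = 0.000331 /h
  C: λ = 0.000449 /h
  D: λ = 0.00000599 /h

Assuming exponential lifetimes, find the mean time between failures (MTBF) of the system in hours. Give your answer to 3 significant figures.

1260

Series of exponential components: λ_sys = Σ λ_i
λ_sys = 0.00000453 + 0.000331 + 0.000449 + 0.00000599 = 7.9052e-04 /h
MTBF = 1 / λ_sys = 1260 h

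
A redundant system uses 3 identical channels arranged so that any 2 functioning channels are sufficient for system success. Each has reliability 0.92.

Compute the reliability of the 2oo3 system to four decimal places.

R = Σ_{i=2}^{3} C(3,i) p^i (1−p)^{3−i} with p = 0.92
C(3,2)·0.92^2·0.08^1 = 0.203136
C(3,3)·0.92^3·0.08^0 = 0.778688
Sum = 0.9818

0.9818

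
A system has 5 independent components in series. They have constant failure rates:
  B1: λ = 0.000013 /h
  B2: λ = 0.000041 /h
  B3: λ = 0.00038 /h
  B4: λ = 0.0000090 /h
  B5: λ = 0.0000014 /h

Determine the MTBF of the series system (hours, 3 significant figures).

Series of exponential components: λ_sys = Σ λ_i
λ_sys = 0.000013 + 0.000041 + 0.00038 + 0.0000090 + 0.0000014 = 4.4440e-04 /h
MTBF = 1 / λ_sys = 2250 h

2250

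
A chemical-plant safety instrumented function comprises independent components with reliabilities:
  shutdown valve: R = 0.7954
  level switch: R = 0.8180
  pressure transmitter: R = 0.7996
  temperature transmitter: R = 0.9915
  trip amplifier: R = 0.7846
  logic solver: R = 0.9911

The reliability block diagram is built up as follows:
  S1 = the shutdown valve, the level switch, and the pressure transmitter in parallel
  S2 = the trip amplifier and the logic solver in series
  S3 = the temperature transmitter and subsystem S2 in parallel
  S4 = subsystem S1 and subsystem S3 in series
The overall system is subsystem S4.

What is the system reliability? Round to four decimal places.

0.9907

Parallel (shutdown valve, level switch, and pressure transmitter): 1 − (1 − 0.795400)(1 − 0.818000)(1 − 0.799600) = 0.992538
Series (trip amplifier and logic solver): 0.784600 × 0.991100 = 0.777617
Parallel (temperature transmitter and [0.777617]): 1 − (1 − 0.991500)(1 − 0.777617) = 0.998110
Series ([0.992538] and [0.998110]): 0.992538 × 0.998110 = 0.9907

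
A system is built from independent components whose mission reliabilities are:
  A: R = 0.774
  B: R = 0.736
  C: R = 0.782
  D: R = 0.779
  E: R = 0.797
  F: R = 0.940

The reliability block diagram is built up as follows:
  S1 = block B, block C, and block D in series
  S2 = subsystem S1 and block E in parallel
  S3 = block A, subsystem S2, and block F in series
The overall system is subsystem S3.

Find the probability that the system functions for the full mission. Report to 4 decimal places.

0.6461

Series (B, C, and D): 0.736000 × 0.782000 × 0.779000 = 0.448355
Parallel ([0.448355] and E): 1 − (1 − 0.448355)(1 − 0.797000) = 0.888016
Series (A, [0.888016], and F): 0.774000 × 0.888016 × 0.940000 = 0.6461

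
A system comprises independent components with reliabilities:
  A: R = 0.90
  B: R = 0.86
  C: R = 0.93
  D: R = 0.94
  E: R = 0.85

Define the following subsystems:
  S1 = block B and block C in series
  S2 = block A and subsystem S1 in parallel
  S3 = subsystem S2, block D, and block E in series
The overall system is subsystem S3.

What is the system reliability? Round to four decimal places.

0.7830

Series (B and C): 0.860000 × 0.930000 = 0.799800
Parallel (A and [0.799800]): 1 − (1 − 0.900000)(1 − 0.799800) = 0.979980
Series ([0.979980], D, and E): 0.979980 × 0.940000 × 0.850000 = 0.7830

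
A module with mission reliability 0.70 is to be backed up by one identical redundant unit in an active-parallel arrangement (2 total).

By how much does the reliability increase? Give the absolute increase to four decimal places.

0.2100

R_before = 0.70
R_after = 1 − (1 − 0.70)^2 = 0.9100
ΔR = 0.9100 − 0.70 = 0.2100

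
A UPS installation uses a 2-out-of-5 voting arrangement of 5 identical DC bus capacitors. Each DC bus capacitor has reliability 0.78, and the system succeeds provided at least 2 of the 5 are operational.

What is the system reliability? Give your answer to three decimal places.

0.990

R = Σ_{i=2}^{5} C(5,i) p^i (1−p)^{5−i} with p = 0.78
C(5,2)·0.78^2·0.22^3 = 0.06478
C(5,3)·0.78^3·0.22^2 = 0.22968
C(5,4)·0.78^4·0.22^1 = 0.40717
C(5,5)·0.78^5·0.22^0 = 0.28872
Sum = 0.990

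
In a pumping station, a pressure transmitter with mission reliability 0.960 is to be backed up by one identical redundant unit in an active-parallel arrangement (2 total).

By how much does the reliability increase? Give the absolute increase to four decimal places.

0.0384

R_before = 0.960
R_after = 1 − (1 − 0.960)^2 = 0.9984
ΔR = 0.9984 − 0.960 = 0.0384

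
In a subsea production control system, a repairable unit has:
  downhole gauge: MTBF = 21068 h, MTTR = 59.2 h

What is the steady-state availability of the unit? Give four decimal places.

A(downhole gauge) = MTBF/(MTBF+MTTR) = 21068/(21068+59.2) = 0.9972

0.9972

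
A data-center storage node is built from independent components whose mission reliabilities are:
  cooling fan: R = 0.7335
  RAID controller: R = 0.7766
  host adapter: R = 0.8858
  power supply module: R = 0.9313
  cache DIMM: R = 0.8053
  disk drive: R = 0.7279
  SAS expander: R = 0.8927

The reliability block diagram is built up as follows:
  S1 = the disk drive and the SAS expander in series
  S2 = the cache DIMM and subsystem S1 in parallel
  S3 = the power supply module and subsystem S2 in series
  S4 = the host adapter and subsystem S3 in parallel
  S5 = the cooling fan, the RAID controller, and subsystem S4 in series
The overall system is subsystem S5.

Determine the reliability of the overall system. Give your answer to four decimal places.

Series (disk drive and SAS expander): 0.727900 × 0.892700 = 0.649796
Parallel (cache DIMM and [0.649796]): 1 − (1 − 0.805300)(1 − 0.649796) = 0.931815
Series (power supply module and [0.931815]): 0.931300 × 0.931815 = 0.867799
Parallel (host adapter and [0.867799]): 1 − (1 − 0.885800)(1 − 0.867799) = 0.984903
Series (cooling fan, RAID controller, and [0.984903]): 0.733500 × 0.776600 × 0.984903 = 0.5610

0.5610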